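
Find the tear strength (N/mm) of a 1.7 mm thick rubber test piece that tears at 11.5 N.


Tear strength = force / thickness
= 11.5 / 1.7
= 6.76 N/mm

6.76 N/mm


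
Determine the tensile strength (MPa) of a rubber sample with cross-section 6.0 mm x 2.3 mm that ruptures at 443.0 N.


Area = width * thickness = 6.0 * 2.3 = 13.8 mm^2
TS = force / area = 443.0 / 13.8 = 32.1 MPa

32.1 MPa


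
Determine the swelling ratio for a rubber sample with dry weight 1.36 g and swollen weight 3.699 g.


Q = W_swollen / W_dry
Q = 3.699 / 1.36
Q = 2.72

Q = 2.72


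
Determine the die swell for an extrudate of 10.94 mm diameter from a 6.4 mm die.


Die swell ratio = D_extrudate / D_die
= 10.94 / 6.4
= 1.709

Die swell = 1.709


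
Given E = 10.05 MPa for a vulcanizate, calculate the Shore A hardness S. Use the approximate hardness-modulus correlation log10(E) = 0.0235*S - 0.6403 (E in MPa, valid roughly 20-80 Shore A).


log10(E) = 0.0235*S - 0.6403  =>  S = (log10(E) + 0.6403) / 0.0235
log10(10.05) = 1.002166
S = (1.002166 + 0.6403) / 0.0235 = 1.642466 / 0.0235
S = 69.9

Shore A = 69.9


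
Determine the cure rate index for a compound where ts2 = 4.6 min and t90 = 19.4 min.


CRI = 100 / (t90 - ts2)
= 100 / (19.4 - 4.6)
= 100 / 14.8
= 6.76 min^-1

6.76 min^-1


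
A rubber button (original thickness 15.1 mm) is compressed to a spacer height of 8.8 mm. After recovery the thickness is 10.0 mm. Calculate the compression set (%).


CS = (t0 - recovered) / (t0 - ts) * 100
= (15.1 - 10.0) / (15.1 - 8.8) * 100
= 5.1 / 6.3 * 100
= 81.0%

81.0%


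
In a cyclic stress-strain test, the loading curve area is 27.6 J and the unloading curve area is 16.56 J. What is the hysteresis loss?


Hysteresis loss = loading - unloading
= 27.6 - 16.56
= 11.04 J

11.04 J


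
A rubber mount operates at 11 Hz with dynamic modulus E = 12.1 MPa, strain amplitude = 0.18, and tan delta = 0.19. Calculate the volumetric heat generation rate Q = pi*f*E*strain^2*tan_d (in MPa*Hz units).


Q = pi * f * E * strain^2 * tan_d
= pi * 11 * 12.1 * 0.18^2 * 0.19
= pi * 11 * 12.1 * 0.0324 * 0.19
= 2.5741

Q = 2.5741


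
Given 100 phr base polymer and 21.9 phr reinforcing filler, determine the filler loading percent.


Filler % = filler / (rubber + filler) * 100
= 21.9 / (100 + 21.9) * 100
= 21.9 / 121.9 * 100
= 17.97%

17.97%


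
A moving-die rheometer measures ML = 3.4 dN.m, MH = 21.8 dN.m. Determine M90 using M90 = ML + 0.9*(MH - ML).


M90 = ML + 0.9 * (MH - ML)
M90 = 3.4 + 0.9 * (21.8 - 3.4)
M90 = 3.4 + 0.9 * 18.4
M90 = 19.96 dN.m

19.96 dN.m


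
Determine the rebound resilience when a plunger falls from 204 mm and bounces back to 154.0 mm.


Resilience = h_rebound / h_drop * 100
= 154.0 / 204 * 100
= 75.5%

75.5%


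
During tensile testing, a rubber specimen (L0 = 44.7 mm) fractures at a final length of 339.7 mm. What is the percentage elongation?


Elongation = (Lf - L0) / L0 * 100
= (339.7 - 44.7) / 44.7 * 100
= 295.0 / 44.7 * 100
= 660.0%

660.0%


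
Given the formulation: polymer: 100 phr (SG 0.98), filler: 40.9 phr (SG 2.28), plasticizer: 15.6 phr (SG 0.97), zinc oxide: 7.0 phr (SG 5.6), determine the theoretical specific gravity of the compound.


Sum of weights = 163.5
Volume contributions:
  polymer: 100/0.98 = 102.0408
  filler: 40.9/2.28 = 17.9386
  plasticizer: 15.6/0.97 = 16.0825
  zinc oxide: 7.0/5.6 = 1.2500
Sum of volumes = 137.3119
SG = 163.5 / 137.3119 = 1.191

SG = 1.191


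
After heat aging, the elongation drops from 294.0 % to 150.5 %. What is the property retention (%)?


Retention = aged / original * 100
= 150.5 / 294.0 * 100
= 51.2%

51.2%


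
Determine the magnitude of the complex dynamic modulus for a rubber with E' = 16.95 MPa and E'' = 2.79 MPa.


|E*| = sqrt(E'^2 + E''^2)
= sqrt(16.95^2 + 2.79^2)
= sqrt(287.3025 + 7.7841)
= 17.178 MPa

17.178 MPa


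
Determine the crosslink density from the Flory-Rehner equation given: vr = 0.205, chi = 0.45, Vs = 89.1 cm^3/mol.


ln(1 - vr) = ln(1 - 0.205) = -0.2294
Numerator = -((-0.2294) + 0.205 + 0.45 * 0.205^2) = 0.0055
Denominator = 89.1 * (0.205^(1/3) - 0.205/2) = 43.4039
nu = 0.0055 / 43.4039 = 1.2676e-04 mol/cm^3

1.2676e-04 mol/cm^3


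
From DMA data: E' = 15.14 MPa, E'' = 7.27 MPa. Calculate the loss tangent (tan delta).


tan delta = E'' / E'
= 7.27 / 15.14
= 0.4802

tan delta = 0.4802


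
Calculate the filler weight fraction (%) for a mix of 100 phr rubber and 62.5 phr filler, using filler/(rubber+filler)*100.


Filler % = filler / (rubber + filler) * 100
= 62.5 / (100 + 62.5) * 100
= 62.5 / 162.5 * 100
= 38.46%

38.46%


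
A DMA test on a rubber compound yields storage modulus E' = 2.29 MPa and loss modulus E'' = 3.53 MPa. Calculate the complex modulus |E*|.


|E*| = sqrt(E'^2 + E''^2)
= sqrt(2.29^2 + 3.53^2)
= sqrt(5.2441 + 12.4609)
= 4.208 MPa

4.208 MPa


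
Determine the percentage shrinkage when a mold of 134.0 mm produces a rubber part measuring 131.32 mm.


Shrinkage = (mold - part) / mold * 100
= (134.0 - 131.32) / 134.0 * 100
= 2.68 / 134.0 * 100
= 2.0%

2.0%


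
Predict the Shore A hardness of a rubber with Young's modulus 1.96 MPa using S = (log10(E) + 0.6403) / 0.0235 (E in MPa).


log10(E) = 0.0235*S - 0.6403  =>  S = (log10(E) + 0.6403) / 0.0235
log10(1.96) = 0.292256
S = (0.292256 + 0.6403) / 0.0235 = 0.932556 / 0.0235
S = 39.7

Shore A = 39.7


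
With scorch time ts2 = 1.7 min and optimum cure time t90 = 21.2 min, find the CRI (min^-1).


CRI = 100 / (t90 - ts2)
= 100 / (21.2 - 1.7)
= 100 / 19.5
= 5.13 min^-1

5.13 min^-1


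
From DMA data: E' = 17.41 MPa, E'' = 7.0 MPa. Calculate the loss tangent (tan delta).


tan delta = E'' / E'
= 7.0 / 17.41
= 0.4021

tan delta = 0.4021


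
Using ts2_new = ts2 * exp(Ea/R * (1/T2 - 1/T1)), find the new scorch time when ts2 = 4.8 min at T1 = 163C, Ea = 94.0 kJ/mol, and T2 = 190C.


Convert temperatures: T1 = 163 + 273.15 = 436.15 K, T2 = 190 + 273.15 = 463.15 K
ts2_new = 4.8 * exp(94000 / 8.314 * (1/463.15 - 1/436.15))
1/T2 - 1/T1 = -1.3366e-04
ts2_new = 1.06 min

1.06 min


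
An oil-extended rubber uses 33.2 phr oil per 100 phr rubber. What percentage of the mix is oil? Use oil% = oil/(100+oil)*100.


Oil % = oil / (100 + oil) * 100
= 33.2 / (100 + 33.2) * 100
= 33.2 / 133.2 * 100
= 24.92%

24.92%


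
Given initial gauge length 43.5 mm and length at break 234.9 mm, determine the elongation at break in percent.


Elongation = (Lf - L0) / L0 * 100
= (234.9 - 43.5) / 43.5 * 100
= 191.4 / 43.5 * 100
= 440.0%

440.0%


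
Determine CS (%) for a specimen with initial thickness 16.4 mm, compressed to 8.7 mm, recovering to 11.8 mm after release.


CS = (t0 - recovered) / (t0 - ts) * 100
= (16.4 - 11.8) / (16.4 - 8.7) * 100
= 4.6 / 7.7 * 100
= 59.7%

59.7%


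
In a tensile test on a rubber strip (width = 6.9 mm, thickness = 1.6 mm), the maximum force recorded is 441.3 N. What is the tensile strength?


Area = width * thickness = 6.9 * 1.6 = 11.04 mm^2
TS = force / area = 441.3 / 11.04 = 39.97 MPa

39.97 MPa


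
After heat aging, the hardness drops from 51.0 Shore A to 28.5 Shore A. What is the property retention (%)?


Retention = aged / original * 100
= 28.5 / 51.0 * 100
= 55.9%

55.9%


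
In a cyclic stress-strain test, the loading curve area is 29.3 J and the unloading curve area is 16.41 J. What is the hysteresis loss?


Hysteresis loss = loading - unloading
= 29.3 - 16.41
= 12.89 J

12.89 J


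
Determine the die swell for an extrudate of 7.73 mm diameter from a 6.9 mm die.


Die swell ratio = D_extrudate / D_die
= 7.73 / 6.9
= 1.12

Die swell = 1.12


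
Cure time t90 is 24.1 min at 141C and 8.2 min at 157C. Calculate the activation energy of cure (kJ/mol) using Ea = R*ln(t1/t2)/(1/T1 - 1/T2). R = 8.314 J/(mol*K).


T1 = 414.15 K, T2 = 430.15 K
1/T1 - 1/T2 = 8.9814e-05
ln(t1/t2) = ln(24.1/8.2) = 1.0781
Ea = 8.314 * 1.0781 / 8.9814e-05 = 99797.0463 J/mol
Ea = 99.8 kJ/mol

99.8 kJ/mol


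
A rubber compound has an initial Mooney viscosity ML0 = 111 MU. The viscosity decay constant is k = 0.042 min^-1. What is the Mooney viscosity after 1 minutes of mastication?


ML = ML0 * exp(-k * t)
ML = 111 * exp(-0.042 * 1)
ML = 111 * 0.9589
ML = 106.43 MU

106.43 MU


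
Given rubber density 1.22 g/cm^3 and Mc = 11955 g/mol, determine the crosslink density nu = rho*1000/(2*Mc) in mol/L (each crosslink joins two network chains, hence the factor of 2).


nu = rho * 1000 / (2 * Mc)
nu = 1.22 * 1000 / (2 * 11955)
nu = 1220.0 / 23910
nu = 0.0510 mol/L

0.0510 mol/L


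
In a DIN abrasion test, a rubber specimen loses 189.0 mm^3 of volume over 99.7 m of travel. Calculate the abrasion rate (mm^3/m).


Rate = volume_loss / distance
= 189.0 / 99.7
= 1.896 mm^3/m

1.896 mm^3/m


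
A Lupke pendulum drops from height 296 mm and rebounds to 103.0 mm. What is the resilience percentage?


Resilience = h_rebound / h_drop * 100
= 103.0 / 296 * 100
= 34.8%

34.8%


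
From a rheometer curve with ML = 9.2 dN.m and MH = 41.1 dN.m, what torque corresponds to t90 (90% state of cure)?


M90 = ML + 0.9 * (MH - ML)
M90 = 9.2 + 0.9 * (41.1 - 9.2)
M90 = 9.2 + 0.9 * 31.9
M90 = 37.91 dN.m

37.91 dN.m


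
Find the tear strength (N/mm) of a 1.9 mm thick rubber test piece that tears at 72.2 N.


Tear strength = force / thickness
= 72.2 / 1.9
= 38.0 N/mm

38.0 N/mm


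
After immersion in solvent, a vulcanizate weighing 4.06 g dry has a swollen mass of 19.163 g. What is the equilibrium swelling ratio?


Q = W_swollen / W_dry
Q = 19.163 / 4.06
Q = 4.72

Q = 4.72


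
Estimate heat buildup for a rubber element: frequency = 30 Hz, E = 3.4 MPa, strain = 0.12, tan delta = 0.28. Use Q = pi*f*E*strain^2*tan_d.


Q = pi * f * E * strain^2 * tan_d
= pi * 30 * 3.4 * 0.12^2 * 0.28
= pi * 30 * 3.4 * 0.0144 * 0.28
= 1.2920

Q = 1.2920


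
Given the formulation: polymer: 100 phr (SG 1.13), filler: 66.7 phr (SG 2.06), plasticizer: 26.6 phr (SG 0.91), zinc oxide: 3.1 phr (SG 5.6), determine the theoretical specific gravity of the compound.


Sum of weights = 196.4
Volume contributions:
  polymer: 100/1.13 = 88.4956
  filler: 66.7/2.06 = 32.3786
  plasticizer: 26.6/0.91 = 29.2308
  zinc oxide: 3.1/5.6 = 0.5536
Sum of volumes = 150.6586
SG = 196.4 / 150.6586 = 1.304

SG = 1.304


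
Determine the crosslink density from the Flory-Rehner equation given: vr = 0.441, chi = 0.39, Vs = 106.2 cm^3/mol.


ln(1 - vr) = ln(1 - 0.441) = -0.5816
Numerator = -((-0.5816) + 0.441 + 0.39 * 0.441^2) = 0.0648
Denominator = 106.2 * (0.441^(1/3) - 0.441/2) = 57.4188
nu = 0.0648 / 57.4188 = 0.0011 mol/cm^3

0.0011 mol/cm^3


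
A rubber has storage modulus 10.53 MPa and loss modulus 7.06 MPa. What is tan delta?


tan delta = E'' / E'
= 7.06 / 10.53
= 0.6705

tan delta = 0.6705


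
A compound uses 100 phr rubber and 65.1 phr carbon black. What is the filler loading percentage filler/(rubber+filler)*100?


Filler % = filler / (rubber + filler) * 100
= 65.1 / (100 + 65.1) * 100
= 65.1 / 165.1 * 100
= 39.43%

39.43%


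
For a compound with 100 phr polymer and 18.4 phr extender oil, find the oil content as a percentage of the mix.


Oil % = oil / (100 + oil) * 100
= 18.4 / (100 + 18.4) * 100
= 18.4 / 118.4 * 100
= 15.54%

15.54%


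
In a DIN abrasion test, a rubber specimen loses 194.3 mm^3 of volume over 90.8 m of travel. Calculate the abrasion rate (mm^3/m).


Rate = volume_loss / distance
= 194.3 / 90.8
= 2.14 mm^3/m

2.14 mm^3/m


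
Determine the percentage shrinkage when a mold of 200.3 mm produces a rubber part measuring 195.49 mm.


Shrinkage = (mold - part) / mold * 100
= (200.3 - 195.49) / 200.3 * 100
= 4.81 / 200.3 * 100
= 2.4%

2.4%


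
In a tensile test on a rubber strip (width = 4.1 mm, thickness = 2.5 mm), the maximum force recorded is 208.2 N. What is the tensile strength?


Area = width * thickness = 4.1 * 2.5 = 10.25 mm^2
TS = force / area = 208.2 / 10.25 = 20.31 MPa

20.31 MPa


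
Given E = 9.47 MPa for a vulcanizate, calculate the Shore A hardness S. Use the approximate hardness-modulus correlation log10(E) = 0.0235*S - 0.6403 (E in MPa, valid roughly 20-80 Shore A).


log10(E) = 0.0235*S - 0.6403  =>  S = (log10(E) + 0.6403) / 0.0235
log10(9.47) = 0.976350
S = (0.976350 + 0.6403) / 0.0235 = 1.616650 / 0.0235
S = 68.8

Shore A = 68.8


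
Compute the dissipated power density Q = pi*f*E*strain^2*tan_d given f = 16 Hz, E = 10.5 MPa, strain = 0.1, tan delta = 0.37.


Q = pi * f * E * strain^2 * tan_d
= pi * 16 * 10.5 * 0.1^2 * 0.37
= pi * 16 * 10.5 * 0.0100 * 0.37
= 1.9528

Q = 1.9528


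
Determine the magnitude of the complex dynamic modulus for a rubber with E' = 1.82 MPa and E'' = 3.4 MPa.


|E*| = sqrt(E'^2 + E''^2)
= sqrt(1.82^2 + 3.4^2)
= sqrt(3.3124 + 11.5600)
= 3.856 MPa

3.856 MPa


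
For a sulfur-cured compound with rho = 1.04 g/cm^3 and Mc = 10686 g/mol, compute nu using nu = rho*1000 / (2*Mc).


nu = rho * 1000 / (2 * Mc)
nu = 1.04 * 1000 / (2 * 10686)
nu = 1040.0 / 21372
nu = 0.0487 mol/L

0.0487 mol/L


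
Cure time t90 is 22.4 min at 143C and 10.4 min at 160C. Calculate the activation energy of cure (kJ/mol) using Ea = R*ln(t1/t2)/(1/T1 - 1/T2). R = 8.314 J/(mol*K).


T1 = 416.15 K, T2 = 433.15 K
1/T1 - 1/T2 = 9.4311e-05
ln(t1/t2) = ln(22.4/10.4) = 0.7673
Ea = 8.314 * 0.7673 / 9.4311e-05 = 67637.7466 J/mol
Ea = 67.64 kJ/mol

67.64 kJ/mol


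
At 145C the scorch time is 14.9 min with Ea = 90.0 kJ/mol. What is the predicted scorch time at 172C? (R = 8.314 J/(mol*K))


Convert temperatures: T1 = 145 + 273.15 = 418.15 K, T2 = 172 + 273.15 = 445.15 K
ts2_new = 14.9 * exp(90000 / 8.314 * (1/445.15 - 1/418.15))
1/T2 - 1/T1 = -1.4505e-04
ts2_new = 3.1 min

3.1 min


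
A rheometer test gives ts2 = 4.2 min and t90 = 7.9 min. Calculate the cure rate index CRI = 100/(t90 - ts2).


CRI = 100 / (t90 - ts2)
= 100 / (7.9 - 4.2)
= 100 / 3.7
= 27.03 min^-1

27.03 min^-1


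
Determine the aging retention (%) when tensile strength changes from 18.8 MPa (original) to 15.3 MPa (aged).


Retention = aged / original * 100
= 15.3 / 18.8 * 100
= 81.4%

81.4%


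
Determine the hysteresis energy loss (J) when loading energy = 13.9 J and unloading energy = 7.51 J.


Hysteresis loss = loading - unloading
= 13.9 - 7.51
= 6.39 J

6.39 J


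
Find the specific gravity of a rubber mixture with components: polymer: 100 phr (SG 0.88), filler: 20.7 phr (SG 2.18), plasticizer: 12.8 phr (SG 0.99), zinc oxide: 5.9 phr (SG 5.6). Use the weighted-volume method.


Sum of weights = 139.4
Volume contributions:
  polymer: 100/0.88 = 113.6364
  filler: 20.7/2.18 = 9.4954
  plasticizer: 12.8/0.99 = 12.9293
  zinc oxide: 5.9/5.6 = 1.0536
Sum of volumes = 137.1146
SG = 139.4 / 137.1146 = 1.017

SG = 1.017


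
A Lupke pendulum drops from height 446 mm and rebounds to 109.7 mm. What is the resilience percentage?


Resilience = h_rebound / h_drop * 100
= 109.7 / 446 * 100
= 24.6%

24.6%


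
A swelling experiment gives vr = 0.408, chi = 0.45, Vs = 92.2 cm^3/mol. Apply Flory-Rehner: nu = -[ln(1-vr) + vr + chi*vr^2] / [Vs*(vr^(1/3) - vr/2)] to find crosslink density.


ln(1 - vr) = ln(1 - 0.408) = -0.5242
Numerator = -((-0.5242) + 0.408 + 0.45 * 0.408^2) = 0.0413
Denominator = 92.2 * (0.408^(1/3) - 0.408/2) = 49.5746
nu = 0.0413 / 49.5746 = 8.3389e-04 mol/cm^3

8.3389e-04 mol/cm^3


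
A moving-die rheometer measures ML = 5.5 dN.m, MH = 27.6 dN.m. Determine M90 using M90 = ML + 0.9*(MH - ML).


M90 = ML + 0.9 * (MH - ML)
M90 = 5.5 + 0.9 * (27.6 - 5.5)
M90 = 5.5 + 0.9 * 22.1
M90 = 25.39 dN.m

25.39 dN.m


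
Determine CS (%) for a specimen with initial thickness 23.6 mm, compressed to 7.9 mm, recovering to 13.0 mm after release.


CS = (t0 - recovered) / (t0 - ts) * 100
= (23.6 - 13.0) / (23.6 - 7.9) * 100
= 10.6 / 15.7 * 100
= 67.5%

67.5%


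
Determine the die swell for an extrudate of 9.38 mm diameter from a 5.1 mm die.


Die swell ratio = D_extrudate / D_die
= 9.38 / 5.1
= 1.839

Die swell = 1.839


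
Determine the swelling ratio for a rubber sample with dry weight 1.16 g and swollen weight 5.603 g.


Q = W_swollen / W_dry
Q = 5.603 / 1.16
Q = 4.83

Q = 4.83


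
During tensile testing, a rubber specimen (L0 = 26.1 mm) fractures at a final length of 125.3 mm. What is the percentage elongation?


Elongation = (Lf - L0) / L0 * 100
= (125.3 - 26.1) / 26.1 * 100
= 99.2 / 26.1 * 100
= 380.1%

380.1%


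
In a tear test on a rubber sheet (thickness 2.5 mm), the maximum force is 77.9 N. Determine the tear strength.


Tear strength = force / thickness
= 77.9 / 2.5
= 31.16 N/mm

31.16 N/mm


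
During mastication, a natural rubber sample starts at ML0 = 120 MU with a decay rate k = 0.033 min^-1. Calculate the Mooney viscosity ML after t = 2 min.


ML = ML0 * exp(-k * t)
ML = 120 * exp(-0.033 * 2)
ML = 120 * 0.9361
ML = 112.34 MU

112.34 MU


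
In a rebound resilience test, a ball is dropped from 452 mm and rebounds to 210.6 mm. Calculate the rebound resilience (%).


Resilience = h_rebound / h_drop * 100
= 210.6 / 452 * 100
= 46.6%

46.6%


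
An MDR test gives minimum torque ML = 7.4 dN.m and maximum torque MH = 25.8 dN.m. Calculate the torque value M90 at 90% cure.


M90 = ML + 0.9 * (MH - ML)
M90 = 7.4 + 0.9 * (25.8 - 7.4)
M90 = 7.4 + 0.9 * 18.4
M90 = 23.96 dN.m

23.96 dN.m


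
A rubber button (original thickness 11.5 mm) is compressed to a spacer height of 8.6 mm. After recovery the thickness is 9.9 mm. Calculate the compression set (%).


CS = (t0 - recovered) / (t0 - ts) * 100
= (11.5 - 9.9) / (11.5 - 8.6) * 100
= 1.6 / 2.9 * 100
= 55.2%

55.2%


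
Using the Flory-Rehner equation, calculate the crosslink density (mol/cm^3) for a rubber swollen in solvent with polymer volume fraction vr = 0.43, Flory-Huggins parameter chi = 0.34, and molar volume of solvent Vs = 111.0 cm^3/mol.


ln(1 - vr) = ln(1 - 0.43) = -0.5621
Numerator = -((-0.5621) + 0.43 + 0.34 * 0.43^2) = 0.0693
Denominator = 111.0 * (0.43^(1/3) - 0.43/2) = 59.9160
nu = 0.0693 / 59.9160 = 0.0012 mol/cm^3

0.0012 mol/cm^3


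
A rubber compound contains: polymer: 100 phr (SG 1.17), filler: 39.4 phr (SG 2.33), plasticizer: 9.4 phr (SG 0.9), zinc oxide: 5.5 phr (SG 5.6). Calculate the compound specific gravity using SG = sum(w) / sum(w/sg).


Sum of weights = 154.3
Volume contributions:
  polymer: 100/1.17 = 85.4701
  filler: 39.4/2.33 = 16.9099
  plasticizer: 9.4/0.9 = 10.4444
  zinc oxide: 5.5/5.6 = 0.9821
Sum of volumes = 113.8065
SG = 154.3 / 113.8065 = 1.356

SG = 1.356


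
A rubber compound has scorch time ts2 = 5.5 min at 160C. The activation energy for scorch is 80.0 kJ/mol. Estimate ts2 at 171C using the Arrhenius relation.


Convert temperatures: T1 = 160 + 273.15 = 433.15 K, T2 = 171 + 273.15 = 444.15 K
ts2_new = 5.5 * exp(80000 / 8.314 * (1/444.15 - 1/433.15))
1/T2 - 1/T1 = -5.7177e-05
ts2_new = 3.17 min

3.17 min


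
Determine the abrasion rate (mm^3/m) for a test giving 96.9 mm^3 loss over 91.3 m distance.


Rate = volume_loss / distance
= 96.9 / 91.3
= 1.061 mm^3/m

1.061 mm^3/m


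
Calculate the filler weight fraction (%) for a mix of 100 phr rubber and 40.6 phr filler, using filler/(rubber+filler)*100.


Filler % = filler / (rubber + filler) * 100
= 40.6 / (100 + 40.6) * 100
= 40.6 / 140.6 * 100
= 28.88%

28.88%


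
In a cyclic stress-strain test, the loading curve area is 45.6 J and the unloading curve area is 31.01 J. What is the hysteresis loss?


Hysteresis loss = loading - unloading
= 45.6 - 31.01
= 14.59 J

14.59 J


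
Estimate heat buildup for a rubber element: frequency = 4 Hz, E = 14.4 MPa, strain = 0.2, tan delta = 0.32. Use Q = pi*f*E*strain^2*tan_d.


Q = pi * f * E * strain^2 * tan_d
= pi * 4 * 14.4 * 0.2^2 * 0.32
= pi * 4 * 14.4 * 0.0400 * 0.32
= 2.3162

Q = 2.3162


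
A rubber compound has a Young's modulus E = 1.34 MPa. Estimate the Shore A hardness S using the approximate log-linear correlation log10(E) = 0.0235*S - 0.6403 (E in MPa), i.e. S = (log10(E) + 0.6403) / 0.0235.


log10(E) = 0.0235*S - 0.6403  =>  S = (log10(E) + 0.6403) / 0.0235
log10(1.34) = 0.127105
S = (0.127105 + 0.6403) / 0.0235 = 0.767405 / 0.0235
S = 32.7

Shore A = 32.7


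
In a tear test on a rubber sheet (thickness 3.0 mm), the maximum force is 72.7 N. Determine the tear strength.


Tear strength = force / thickness
= 72.7 / 3.0
= 24.23 N/mm

24.23 N/mm


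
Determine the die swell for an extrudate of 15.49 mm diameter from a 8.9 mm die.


Die swell ratio = D_extrudate / D_die
= 15.49 / 8.9
= 1.74

Die swell = 1.74


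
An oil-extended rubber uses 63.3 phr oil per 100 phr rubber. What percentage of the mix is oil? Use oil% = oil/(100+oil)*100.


Oil % = oil / (100 + oil) * 100
= 63.3 / (100 + 63.3) * 100
= 63.3 / 163.3 * 100
= 38.76%

38.76%


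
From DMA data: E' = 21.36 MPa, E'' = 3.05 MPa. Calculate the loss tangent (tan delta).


tan delta = E'' / E'
= 3.05 / 21.36
= 0.1428

tan delta = 0.1428


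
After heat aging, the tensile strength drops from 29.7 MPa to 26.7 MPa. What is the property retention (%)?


Retention = aged / original * 100
= 26.7 / 29.7 * 100
= 89.9%

89.9%


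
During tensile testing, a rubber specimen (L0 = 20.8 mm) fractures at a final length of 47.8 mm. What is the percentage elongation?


Elongation = (Lf - L0) / L0 * 100
= (47.8 - 20.8) / 20.8 * 100
= 27.0 / 20.8 * 100
= 129.8%

129.8%


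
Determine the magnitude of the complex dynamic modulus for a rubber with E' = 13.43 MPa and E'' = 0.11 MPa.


|E*| = sqrt(E'^2 + E''^2)
= sqrt(13.43^2 + 0.11^2)
= sqrt(180.3649 + 0.0121)
= 13.43 MPa

13.43 MPa


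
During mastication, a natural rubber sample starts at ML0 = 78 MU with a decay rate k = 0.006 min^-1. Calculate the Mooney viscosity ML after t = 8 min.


ML = ML0 * exp(-k * t)
ML = 78 * exp(-0.006 * 8)
ML = 78 * 0.9531
ML = 74.34 MU

74.34 MU


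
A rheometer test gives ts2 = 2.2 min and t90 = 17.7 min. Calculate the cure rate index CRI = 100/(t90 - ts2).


CRI = 100 / (t90 - ts2)
= 100 / (17.7 - 2.2)
= 100 / 15.5
= 6.45 min^-1

6.45 min^-1


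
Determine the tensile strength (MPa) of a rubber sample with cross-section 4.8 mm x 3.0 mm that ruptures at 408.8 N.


Area = width * thickness = 4.8 * 3.0 = 14.4 mm^2
TS = force / area = 408.8 / 14.4 = 28.39 MPa

28.39 MPa


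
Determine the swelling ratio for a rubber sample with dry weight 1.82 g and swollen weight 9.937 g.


Q = W_swollen / W_dry
Q = 9.937 / 1.82
Q = 5.46

Q = 5.46


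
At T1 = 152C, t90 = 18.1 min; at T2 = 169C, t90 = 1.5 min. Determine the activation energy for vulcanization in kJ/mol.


T1 = 425.15 K, T2 = 442.15 K
1/T1 - 1/T2 = 9.0435e-05
ln(t1/t2) = ln(18.1/1.5) = 2.4904
Ea = 8.314 * 2.4904 / 9.0435e-05 = 228955.0282 J/mol
Ea = 228.96 kJ/mol

228.96 kJ/mol


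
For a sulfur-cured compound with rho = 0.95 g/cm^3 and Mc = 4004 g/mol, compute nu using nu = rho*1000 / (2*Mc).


nu = rho * 1000 / (2 * Mc)
nu = 0.95 * 1000 / (2 * 4004)
nu = 950.0 / 8008
nu = 0.1186 mol/L

0.1186 mol/L


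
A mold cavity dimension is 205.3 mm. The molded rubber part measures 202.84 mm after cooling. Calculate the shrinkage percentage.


Shrinkage = (mold - part) / mold * 100
= (205.3 - 202.84) / 205.3 * 100
= 2.46 / 205.3 * 100
= 1.2%

1.2%


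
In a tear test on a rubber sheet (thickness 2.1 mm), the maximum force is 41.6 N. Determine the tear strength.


Tear strength = force / thickness
= 41.6 / 2.1
= 19.81 N/mm

19.81 N/mm


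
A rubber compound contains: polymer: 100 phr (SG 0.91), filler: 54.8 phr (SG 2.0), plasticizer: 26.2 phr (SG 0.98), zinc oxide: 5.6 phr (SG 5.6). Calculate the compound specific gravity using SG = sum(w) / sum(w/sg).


Sum of weights = 186.6
Volume contributions:
  polymer: 100/0.91 = 109.8901
  filler: 54.8/2.0 = 27.4000
  plasticizer: 26.2/0.98 = 26.7347
  zinc oxide: 5.6/5.6 = 1.0000
Sum of volumes = 165.0248
SG = 186.6 / 165.0248 = 1.131

SG = 1.131


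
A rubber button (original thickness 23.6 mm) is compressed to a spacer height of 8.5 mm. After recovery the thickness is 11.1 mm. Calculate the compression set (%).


CS = (t0 - recovered) / (t0 - ts) * 100
= (23.6 - 11.1) / (23.6 - 8.5) * 100
= 12.5 / 15.1 * 100
= 82.8%

82.8%


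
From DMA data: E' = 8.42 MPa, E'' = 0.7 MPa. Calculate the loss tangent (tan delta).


tan delta = E'' / E'
= 0.7 / 8.42
= 0.0831

tan delta = 0.0831


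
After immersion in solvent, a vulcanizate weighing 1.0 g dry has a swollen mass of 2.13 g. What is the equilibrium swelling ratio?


Q = W_swollen / W_dry
Q = 2.13 / 1.0
Q = 2.13

Q = 2.13


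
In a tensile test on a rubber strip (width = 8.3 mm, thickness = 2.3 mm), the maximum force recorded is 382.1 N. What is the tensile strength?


Area = width * thickness = 8.3 * 2.3 = 19.09 mm^2
TS = force / area = 382.1 / 19.09 = 20.02 MPa

20.02 MPa


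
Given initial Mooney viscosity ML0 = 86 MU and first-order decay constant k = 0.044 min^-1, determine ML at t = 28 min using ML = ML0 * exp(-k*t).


ML = ML0 * exp(-k * t)
ML = 86 * exp(-0.044 * 28)
ML = 86 * 0.2917
ML = 25.09 MU

25.09 MU


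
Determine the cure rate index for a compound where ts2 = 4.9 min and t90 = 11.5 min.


CRI = 100 / (t90 - ts2)
= 100 / (11.5 - 4.9)
= 100 / 6.6
= 15.15 min^-1

15.15 min^-1


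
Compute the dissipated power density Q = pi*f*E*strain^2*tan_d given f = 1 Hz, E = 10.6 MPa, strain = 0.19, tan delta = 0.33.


Q = pi * f * E * strain^2 * tan_d
= pi * 1 * 10.6 * 0.19^2 * 0.33
= pi * 1 * 10.6 * 0.0361 * 0.33
= 0.3967

Q = 0.3967


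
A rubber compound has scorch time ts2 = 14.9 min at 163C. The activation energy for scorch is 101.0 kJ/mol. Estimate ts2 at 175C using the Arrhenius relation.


Convert temperatures: T1 = 163 + 273.15 = 436.15 K, T2 = 175 + 273.15 = 448.15 K
ts2_new = 14.9 * exp(101000 / 8.314 * (1/448.15 - 1/436.15))
1/T2 - 1/T1 = -6.1393e-05
ts2_new = 7.07 min

7.07 min


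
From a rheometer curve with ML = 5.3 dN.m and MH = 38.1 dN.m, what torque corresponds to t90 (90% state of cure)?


M90 = ML + 0.9 * (MH - ML)
M90 = 5.3 + 0.9 * (38.1 - 5.3)
M90 = 5.3 + 0.9 * 32.8
M90 = 34.82 dN.m

34.82 dN.m


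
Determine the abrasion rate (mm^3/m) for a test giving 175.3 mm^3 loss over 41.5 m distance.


Rate = volume_loss / distance
= 175.3 / 41.5
= 4.224 mm^3/m

4.224 mm^3/m


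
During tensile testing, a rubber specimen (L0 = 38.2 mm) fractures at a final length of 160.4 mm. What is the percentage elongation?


Elongation = (Lf - L0) / L0 * 100
= (160.4 - 38.2) / 38.2 * 100
= 122.2 / 38.2 * 100
= 319.9%

319.9%


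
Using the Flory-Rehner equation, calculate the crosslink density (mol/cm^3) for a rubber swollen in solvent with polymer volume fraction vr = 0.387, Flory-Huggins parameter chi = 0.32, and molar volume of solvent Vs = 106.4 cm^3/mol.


ln(1 - vr) = ln(1 - 0.387) = -0.4894
Numerator = -((-0.4894) + 0.387 + 0.32 * 0.387^2) = 0.0545
Denominator = 106.4 * (0.387^(1/3) - 0.387/2) = 56.9491
nu = 0.0545 / 56.9491 = 9.5637e-04 mol/cm^3

9.5637e-04 mol/cm^3


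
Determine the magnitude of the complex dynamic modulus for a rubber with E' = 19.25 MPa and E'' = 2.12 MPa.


|E*| = sqrt(E'^2 + E''^2)
= sqrt(19.25^2 + 2.12^2)
= sqrt(370.5625 + 4.4944)
= 19.366 MPa

19.366 MPa


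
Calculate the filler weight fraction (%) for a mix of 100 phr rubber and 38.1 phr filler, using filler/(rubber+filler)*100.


Filler % = filler / (rubber + filler) * 100
= 38.1 / (100 + 38.1) * 100
= 38.1 / 138.1 * 100
= 27.59%

27.59%


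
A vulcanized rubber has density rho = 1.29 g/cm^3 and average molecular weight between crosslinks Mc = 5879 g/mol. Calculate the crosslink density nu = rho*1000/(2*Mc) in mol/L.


nu = rho * 1000 / (2 * Mc)
nu = 1.29 * 1000 / (2 * 5879)
nu = 1290.0 / 11758
nu = 0.1097 mol/L

0.1097 mol/L


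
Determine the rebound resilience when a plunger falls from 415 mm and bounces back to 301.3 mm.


Resilience = h_rebound / h_drop * 100
= 301.3 / 415 * 100
= 72.6%

72.6%


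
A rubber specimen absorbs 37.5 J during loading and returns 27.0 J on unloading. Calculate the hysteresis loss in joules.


Hysteresis loss = loading - unloading
= 37.5 - 27.0
= 10.5 J

10.5 J


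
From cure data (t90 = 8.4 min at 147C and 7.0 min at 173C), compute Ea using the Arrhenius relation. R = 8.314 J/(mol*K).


T1 = 420.15 K, T2 = 446.15 K
1/T1 - 1/T2 = 1.3870e-04
ln(t1/t2) = ln(8.4/7.0) = 0.1823
Ea = 8.314 * 0.1823 / 1.3870e-04 = 10928.4849 J/mol
Ea = 10.93 kJ/mol

10.93 kJ/mol


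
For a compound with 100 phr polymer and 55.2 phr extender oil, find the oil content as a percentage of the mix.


Oil % = oil / (100 + oil) * 100
= 55.2 / (100 + 55.2) * 100
= 55.2 / 155.2 * 100
= 35.57%

35.57%


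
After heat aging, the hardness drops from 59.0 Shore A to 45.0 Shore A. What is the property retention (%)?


Retention = aged / original * 100
= 45.0 / 59.0 * 100
= 76.3%

76.3%


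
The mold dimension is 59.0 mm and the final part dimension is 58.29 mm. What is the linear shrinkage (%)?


Shrinkage = (mold - part) / mold * 100
= (59.0 - 58.29) / 59.0 * 100
= 0.71 / 59.0 * 100
= 1.2%

1.2%


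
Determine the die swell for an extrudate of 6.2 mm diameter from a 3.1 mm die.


Die swell ratio = D_extrudate / D_die
= 6.2 / 3.1
= 2.0

Die swell = 2.0


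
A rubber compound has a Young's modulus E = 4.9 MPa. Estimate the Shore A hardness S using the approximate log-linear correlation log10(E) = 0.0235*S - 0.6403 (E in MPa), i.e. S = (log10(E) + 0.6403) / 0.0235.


log10(E) = 0.0235*S - 0.6403  =>  S = (log10(E) + 0.6403) / 0.0235
log10(4.9) = 0.690196
S = (0.690196 + 0.6403) / 0.0235 = 1.330496 / 0.0235
S = 56.6

Shore A = 56.6


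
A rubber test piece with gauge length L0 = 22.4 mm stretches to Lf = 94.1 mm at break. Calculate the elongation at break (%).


Elongation = (Lf - L0) / L0 * 100
= (94.1 - 22.4) / 22.4 * 100
= 71.7 / 22.4 * 100
= 320.1%

320.1%


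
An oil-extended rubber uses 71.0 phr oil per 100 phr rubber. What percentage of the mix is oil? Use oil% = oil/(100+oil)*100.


Oil % = oil / (100 + oil) * 100
= 71.0 / (100 + 71.0) * 100
= 71.0 / 171.0 * 100
= 41.52%

41.52%


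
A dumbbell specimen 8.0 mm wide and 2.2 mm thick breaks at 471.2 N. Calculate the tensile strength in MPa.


Area = width * thickness = 8.0 * 2.2 = 17.6 mm^2
TS = force / area = 471.2 / 17.6 = 26.77 MPa

26.77 MPa


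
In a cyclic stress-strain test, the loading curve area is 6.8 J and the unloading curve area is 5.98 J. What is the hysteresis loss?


Hysteresis loss = loading - unloading
= 6.8 - 5.98
= 0.82 J

0.82 J


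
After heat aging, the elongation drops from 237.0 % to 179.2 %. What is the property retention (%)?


Retention = aged / original * 100
= 179.2 / 237.0 * 100
= 75.6%

75.6%


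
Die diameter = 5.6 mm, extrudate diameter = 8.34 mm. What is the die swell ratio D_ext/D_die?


Die swell ratio = D_extrudate / D_die
= 8.34 / 5.6
= 1.489

Die swell = 1.489


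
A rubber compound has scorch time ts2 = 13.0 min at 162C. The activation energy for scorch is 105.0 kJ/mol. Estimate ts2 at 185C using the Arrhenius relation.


Convert temperatures: T1 = 162 + 273.15 = 435.15 K, T2 = 185 + 273.15 = 458.15 K
ts2_new = 13.0 * exp(105000 / 8.314 * (1/458.15 - 1/435.15))
1/T2 - 1/T1 = -1.1537e-04
ts2_new = 3.03 min

3.03 min


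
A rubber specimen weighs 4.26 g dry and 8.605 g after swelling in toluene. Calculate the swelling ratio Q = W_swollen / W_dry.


Q = W_swollen / W_dry
Q = 8.605 / 4.26
Q = 2.02

Q = 2.02


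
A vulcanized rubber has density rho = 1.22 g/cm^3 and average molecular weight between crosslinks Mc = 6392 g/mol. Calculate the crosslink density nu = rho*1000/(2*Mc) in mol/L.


nu = rho * 1000 / (2 * Mc)
nu = 1.22 * 1000 / (2 * 6392)
nu = 1220.0 / 12784
nu = 0.0954 mol/L

0.0954 mol/L


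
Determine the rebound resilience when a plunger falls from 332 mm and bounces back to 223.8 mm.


Resilience = h_rebound / h_drop * 100
= 223.8 / 332 * 100
= 67.4%

67.4%


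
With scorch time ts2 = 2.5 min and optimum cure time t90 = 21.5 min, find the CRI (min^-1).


CRI = 100 / (t90 - ts2)
= 100 / (21.5 - 2.5)
= 100 / 19.0
= 5.26 min^-1

5.26 min^-1


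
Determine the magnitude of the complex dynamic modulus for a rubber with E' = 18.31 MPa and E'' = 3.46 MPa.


|E*| = sqrt(E'^2 + E''^2)
= sqrt(18.31^2 + 3.46^2)
= sqrt(335.2561 + 11.9716)
= 18.634 MPa

18.634 MPa


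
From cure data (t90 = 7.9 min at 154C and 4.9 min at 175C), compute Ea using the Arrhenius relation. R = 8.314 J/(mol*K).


T1 = 427.15 K, T2 = 448.15 K
1/T1 - 1/T2 = 1.0970e-04
ln(t1/t2) = ln(7.9/4.9) = 0.4776
Ea = 8.314 * 0.4776 / 1.0970e-04 = 36197.9445 J/mol
Ea = 36.2 kJ/mol

36.2 kJ/mol


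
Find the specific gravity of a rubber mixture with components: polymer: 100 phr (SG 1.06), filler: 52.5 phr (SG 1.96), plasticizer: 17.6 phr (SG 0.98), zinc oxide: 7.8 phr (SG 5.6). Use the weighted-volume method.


Sum of weights = 177.9
Volume contributions:
  polymer: 100/1.06 = 94.3396
  filler: 52.5/1.96 = 26.7857
  plasticizer: 17.6/0.98 = 17.9592
  zinc oxide: 7.8/5.6 = 1.3929
Sum of volumes = 140.4774
SG = 177.9 / 140.4774 = 1.266

SG = 1.266


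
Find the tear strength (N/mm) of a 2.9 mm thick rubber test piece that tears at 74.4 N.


Tear strength = force / thickness
= 74.4 / 2.9
= 25.66 N/mm

25.66 N/mm


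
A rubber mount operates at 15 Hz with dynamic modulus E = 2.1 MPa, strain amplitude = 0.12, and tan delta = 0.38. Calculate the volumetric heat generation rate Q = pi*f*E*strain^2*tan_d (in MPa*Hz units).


Q = pi * f * E * strain^2 * tan_d
= pi * 15 * 2.1 * 0.12^2 * 0.38
= pi * 15 * 2.1 * 0.0144 * 0.38
= 0.5415

Q = 0.5415


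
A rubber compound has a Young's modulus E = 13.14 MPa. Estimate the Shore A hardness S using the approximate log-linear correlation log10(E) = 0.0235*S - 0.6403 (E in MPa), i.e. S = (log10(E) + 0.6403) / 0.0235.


log10(E) = 0.0235*S - 0.6403  =>  S = (log10(E) + 0.6403) / 0.0235
log10(13.14) = 1.118595
S = (1.118595 + 0.6403) / 0.0235 = 1.758895 / 0.0235
S = 74.8

Shore A = 74.8


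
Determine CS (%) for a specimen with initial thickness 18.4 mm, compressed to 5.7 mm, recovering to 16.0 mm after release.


CS = (t0 - recovered) / (t0 - ts) * 100
= (18.4 - 16.0) / (18.4 - 5.7) * 100
= 2.4 / 12.7 * 100
= 18.9%

18.9%


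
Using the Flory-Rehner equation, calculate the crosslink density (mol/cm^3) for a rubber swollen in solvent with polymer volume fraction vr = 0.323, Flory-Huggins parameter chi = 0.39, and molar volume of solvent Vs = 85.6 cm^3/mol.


ln(1 - vr) = ln(1 - 0.323) = -0.3901
Numerator = -((-0.3901) + 0.323 + 0.39 * 0.323^2) = 0.0264
Denominator = 85.6 * (0.323^(1/3) - 0.323/2) = 44.9076
nu = 0.0264 / 44.9076 = 5.8778e-04 mol/cm^3

5.8778e-04 mol/cm^3


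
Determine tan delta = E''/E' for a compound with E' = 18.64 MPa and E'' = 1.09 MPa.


tan delta = E'' / E'
= 1.09 / 18.64
= 0.0585

tan delta = 0.0585


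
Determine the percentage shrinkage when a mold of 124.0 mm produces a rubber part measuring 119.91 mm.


Shrinkage = (mold - part) / mold * 100
= (124.0 - 119.91) / 124.0 * 100
= 4.09 / 124.0 * 100
= 3.3%

3.3%


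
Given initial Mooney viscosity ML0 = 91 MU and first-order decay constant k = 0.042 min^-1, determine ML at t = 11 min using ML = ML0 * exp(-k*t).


ML = ML0 * exp(-k * t)
ML = 91 * exp(-0.042 * 11)
ML = 91 * 0.6300
ML = 57.33 MU

57.33 MU


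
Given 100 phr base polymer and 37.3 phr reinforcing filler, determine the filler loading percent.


Filler % = filler / (rubber + filler) * 100
= 37.3 / (100 + 37.3) * 100
= 37.3 / 137.3 * 100
= 27.17%

27.17%


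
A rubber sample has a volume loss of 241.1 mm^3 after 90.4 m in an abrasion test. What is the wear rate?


Rate = volume_loss / distance
= 241.1 / 90.4
= 2.667 mm^3/m

2.667 mm^3/m


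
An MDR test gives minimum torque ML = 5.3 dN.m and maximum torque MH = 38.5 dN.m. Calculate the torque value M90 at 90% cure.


M90 = ML + 0.9 * (MH - ML)
M90 = 5.3 + 0.9 * (38.5 - 5.3)
M90 = 5.3 + 0.9 * 33.2
M90 = 35.18 dN.m

35.18 dN.m


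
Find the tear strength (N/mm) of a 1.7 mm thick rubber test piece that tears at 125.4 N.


Tear strength = force / thickness
= 125.4 / 1.7
= 73.76 N/mm

73.76 N/mm


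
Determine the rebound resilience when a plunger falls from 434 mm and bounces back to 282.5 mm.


Resilience = h_rebound / h_drop * 100
= 282.5 / 434 * 100
= 65.1%

65.1%


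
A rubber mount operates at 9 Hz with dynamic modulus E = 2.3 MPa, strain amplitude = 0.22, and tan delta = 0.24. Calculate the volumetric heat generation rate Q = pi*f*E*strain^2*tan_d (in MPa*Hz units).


Q = pi * f * E * strain^2 * tan_d
= pi * 9 * 2.3 * 0.22^2 * 0.24
= pi * 9 * 2.3 * 0.0484 * 0.24
= 0.7554

Q = 0.7554


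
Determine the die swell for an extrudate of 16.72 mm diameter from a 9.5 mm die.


Die swell ratio = D_extrudate / D_die
= 16.72 / 9.5
= 1.76

Die swell = 1.76


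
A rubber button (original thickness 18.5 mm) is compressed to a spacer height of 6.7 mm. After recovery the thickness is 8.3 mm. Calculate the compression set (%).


CS = (t0 - recovered) / (t0 - ts) * 100
= (18.5 - 8.3) / (18.5 - 6.7) * 100
= 10.2 / 11.8 * 100
= 86.4%

86.4%


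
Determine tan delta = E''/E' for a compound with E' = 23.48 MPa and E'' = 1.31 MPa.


tan delta = E'' / E'
= 1.31 / 23.48
= 0.0558

tan delta = 0.0558


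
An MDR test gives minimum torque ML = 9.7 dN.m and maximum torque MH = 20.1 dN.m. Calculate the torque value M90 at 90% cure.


M90 = ML + 0.9 * (MH - ML)
M90 = 9.7 + 0.9 * (20.1 - 9.7)
M90 = 9.7 + 0.9 * 10.4
M90 = 19.06 dN.m

19.06 dN.m


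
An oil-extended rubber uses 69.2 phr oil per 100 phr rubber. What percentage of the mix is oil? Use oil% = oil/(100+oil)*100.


Oil % = oil / (100 + oil) * 100
= 69.2 / (100 + 69.2) * 100
= 69.2 / 169.2 * 100
= 40.9%

40.9%


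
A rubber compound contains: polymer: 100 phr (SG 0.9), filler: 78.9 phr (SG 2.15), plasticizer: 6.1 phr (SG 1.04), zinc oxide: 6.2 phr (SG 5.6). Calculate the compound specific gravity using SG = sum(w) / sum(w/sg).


Sum of weights = 191.2
Volume contributions:
  polymer: 100/0.9 = 111.1111
  filler: 78.9/2.15 = 36.6977
  plasticizer: 6.1/1.04 = 5.8654
  zinc oxide: 6.2/5.6 = 1.1071
Sum of volumes = 154.7813
SG = 191.2 / 154.7813 = 1.235

SG = 1.235


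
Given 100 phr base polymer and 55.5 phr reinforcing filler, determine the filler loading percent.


Filler % = filler / (rubber + filler) * 100
= 55.5 / (100 + 55.5) * 100
= 55.5 / 155.5 * 100
= 35.69%

35.69%


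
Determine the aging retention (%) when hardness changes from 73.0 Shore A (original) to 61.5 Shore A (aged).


Retention = aged / original * 100
= 61.5 / 73.0 * 100
= 84.2%

84.2%


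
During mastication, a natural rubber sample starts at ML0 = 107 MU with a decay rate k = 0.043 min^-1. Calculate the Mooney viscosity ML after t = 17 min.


ML = ML0 * exp(-k * t)
ML = 107 * exp(-0.043 * 17)
ML = 107 * 0.4814
ML = 51.51 MU

51.51 MU


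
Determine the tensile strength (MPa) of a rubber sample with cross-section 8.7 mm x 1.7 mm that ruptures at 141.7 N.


Area = width * thickness = 8.7 * 1.7 = 14.79 mm^2
TS = force / area = 141.7 / 14.79 = 9.58 MPa

9.58 MPa


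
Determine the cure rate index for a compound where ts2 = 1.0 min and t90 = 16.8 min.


CRI = 100 / (t90 - ts2)
= 100 / (16.8 - 1.0)
= 100 / 15.8
= 6.33 min^-1

6.33 min^-1


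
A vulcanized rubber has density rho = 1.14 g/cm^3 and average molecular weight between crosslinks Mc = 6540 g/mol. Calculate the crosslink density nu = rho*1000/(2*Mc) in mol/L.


nu = rho * 1000 / (2 * Mc)
nu = 1.14 * 1000 / (2 * 6540)
nu = 1140.0 / 13080
nu = 0.0872 mol/L

0.0872 mol/L
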